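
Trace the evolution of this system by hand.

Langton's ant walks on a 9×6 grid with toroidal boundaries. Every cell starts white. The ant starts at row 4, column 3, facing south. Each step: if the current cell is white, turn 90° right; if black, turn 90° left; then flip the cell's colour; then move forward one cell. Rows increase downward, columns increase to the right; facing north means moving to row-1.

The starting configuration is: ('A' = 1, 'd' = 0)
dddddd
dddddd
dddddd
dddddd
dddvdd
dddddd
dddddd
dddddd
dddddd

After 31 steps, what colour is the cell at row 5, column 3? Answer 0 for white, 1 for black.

gen 0: dddddd
dddddd
dddddd
dddddd
dddvdd
dddddd
dddddd
dddddd
dddddd
gen 1: dddddd
dddddd
dddddd
dddddd
dd<Add
dddddd
dddddd
dddddd
dddddd
gen 2: dddddd
dddddd
dddddd
dd^ddd
ddAAdd
dddddd
dddddd
dddddd
dddddd
gen 3: dddddd
dddddd
dddddd
ddA>dd
ddAAdd
dddddd
dddddd
dddddd
dddddd
gen 4: dddddd
dddddd
dddddd
ddAAdd
ddAvdd
dddddd
dddddd
dddddd
dddddd
gen 5: dddddd
dddddd
dddddd
ddAAdd
ddAd>d
dddddd
dddddd
dddddd
dddddd
gen 6: dddddd
dddddd
dddddd
ddAAdd
ddAdAd
ddddvd
dddddd
dddddd
dddddd
gen 7: dddddd
dddddd
dddddd
ddAAdd
ddAdAd
ddd<Ad
dddddd
dddddd
dddddd
gen 8: dddddd
dddddd
dddddd
ddAAdd
ddA^Ad
dddAAd
dddddd
dddddd
dddddd
gen 9: dddddd
dddddd
dddddd
ddAAdd
ddAA>d
dddAAd
dddddd
dddddd
dddddd
gen 10: dddddd
dddddd
dddddd
ddAA^d
ddAAdd
dddAAd
dddddd
dddddd
dddddd
gen 11: dddddd
dddddd
dddddd
ddAAA>
ddAAdd
dddAAd
dddddd
dddddd
dddddd
gen 12: dddddd
dddddd
dddddd
ddAAAA
ddAAdv
dddAAd
dddddd
dddddd
dddddd
gen 13: dddddd
dddddd
dddddd
ddAAAA
ddAA<A
dddAAd
dddddd
dddddd
dddddd
gen 14: dddddd
dddddd
dddddd
ddAA^A
ddAAAA
dddAAd
dddddd
dddddd
dddddd
gen 15: dddddd
dddddd
dddddd
ddA<dA
ddAAAA
dddAAd
dddddd
dddddd
dddddd
gen 16: dddddd
dddddd
dddddd
ddAddA
ddAvAA
dddAAd
dddddd
dddddd
dddddd
gen 17: dddddd
dddddd
dddddd
ddAddA
ddAd>A
dddAAd
dddddd
dddddd
dddddd
gen 18: dddddd
dddddd
dddddd
ddAd^A
ddAddA
dddAAd
dddddd
dddddd
dddddd
gen 19: dddddd
dddddd
dddddd
ddAdA>
ddAddA
dddAAd
dddddd
dddddd
dddddd
gen 20: dddddd
dddddd
ddddd^
ddAdAd
ddAddA
dddAAd
dddddd
dddddd
dddddd
gen 21: dddddd
dddddd
>ddddA
ddAdAd
ddAddA
dddAAd
dddddd
dddddd
dddddd
gen 22: dddddd
dddddd
AddddA
vdAdAd
ddAddA
dddAAd
dddddd
dddddd
dddddd
gen 23: dddddd
dddddd
AddddA
AdAdA<
ddAddA
dddAAd
dddddd
dddddd
dddddd
gen 24: dddddd
dddddd
Adddd^
AdAdAA
ddAddA
dddAAd
dddddd
dddddd
dddddd
gen 25: dddddd
dddddd
Addd<d
AdAdAA
ddAddA
dddAAd
dddddd
dddddd
dddddd
gen 26: dddddd
dddd^d
AdddAd
AdAdAA
ddAddA
dddAAd
dddddd
dddddd
dddddd
gen 27: dddddd
ddddA>
AdddAd
AdAdAA
ddAddA
dddAAd
dddddd
dddddd
dddddd
gen 28: dddddd
ddddAA
AdddAv
AdAdAA
ddAddA
dddAAd
dddddd
dddddd
dddddd
gen 29: dddddd
ddddAA
Addd<A
AdAdAA
ddAddA
dddAAd
dddddd
dddddd
dddddd
gen 30: dddddd
ddddAA
AddddA
AdAdvA
ddAddA
dddAAd
dddddd
dddddd
dddddd
gen 31: dddddd
ddddAA
AddddA
AdAdd>
ddAddA
dddAAd
dddddd
dddddd
dddddd

1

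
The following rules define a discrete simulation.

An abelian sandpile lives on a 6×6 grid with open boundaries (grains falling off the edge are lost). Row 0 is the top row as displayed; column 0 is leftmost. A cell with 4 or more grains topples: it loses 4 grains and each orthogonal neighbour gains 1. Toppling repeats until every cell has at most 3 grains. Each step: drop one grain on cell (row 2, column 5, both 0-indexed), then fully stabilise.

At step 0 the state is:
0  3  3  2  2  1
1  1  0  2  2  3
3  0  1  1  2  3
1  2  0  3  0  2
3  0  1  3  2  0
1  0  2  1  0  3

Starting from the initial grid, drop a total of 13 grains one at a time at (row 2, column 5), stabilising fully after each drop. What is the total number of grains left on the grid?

t=0: 0  3  3  2  2  1
1  1  0  2  2  3
3  0  1  1  2  3
1  2  0  3  0  2
3  0  1  3  2  0
1  0  2  1  0  3
t=1: 0  3  3  2  2  2
1  1  0  2  3  0
3  0  1  1  3  1
1  2  0  3  0  3
3  0  1  3  2  0
1  0  2  1  0  3
t=2: 0  3  3  2  2  2
1  1  0  2  3  0
3  0  1  1  3  2
1  2  0  3  0  3
3  0  1  3  2  0
1  0  2  1  0  3
t=3: 0  3  3  2  2  2
1  1  0  2  3  0
3  0  1  1  3  3
1  2  0  3  0  3
3  0  1  3  2  0
1  0  2  1  0  3
t=4: 0  3  3  2  3  2
1  1  0  3  0  2
3  0  1  2  1  2
1  2  0  3  2  0
3  0  1  3  2  1
1  0  2  1  0  3
t=5: 0  3  3  2  3  2
1  1  0  3  0  2
3  0  1  2  1  3
1  2  0  3  2  0
3  0  1  3  2  1
1  0  2  1  0  3
t=6: 0  3  3  2  3  2
1  1  0  3  0  3
3  0  1  2  2  0
1  2  0  3  2  1
3  0  1  3  2  1
1  0  2  1  0  3
t=7: 0  3  3  2  3  2
1  1  0  3  0  3
3  0  1  2  2  1
1  2  0  3  2  1
3  0  1  3  2  1
1  0  2  1  0  3
t=8: 0  3  3  2  3  2
1  1  0  3  0  3
3  0  1  2  2  2
1  2  0  3  2  1
3  0  1  3  2  1
1  0  2  1  0  3
t=9: 0  3  3  2  3  2
1  1  0  3  0  3
3  0  1  2  2  3
1  2  0  3  2  1
3  0  1  3  2  1
1  0  2  1  0  3
t=10: 0  3  3  2  3  3
1  1  0  3  1  0
3  0  1  2  3  1
1  2  0  3  2  2
3  0  1  3  2  1
1  0  2  1  0  3
t=11: 0  3  3  2  3  3
1  1  0  3  1  0
3  0  1  2  3  2
1  2  0  3  2  2
3  0  1  3  2  1
1  0  2  1  0  3
t=12: 0  3  3  2  3  3
1  1  0  3  1  0
3  0  1  2  3  3
1  2  0  3  2  2
3  0  1  3  2  1
1  0  2  1  0  3
t=13: 0  3  3  2  3  3
1  1  0  3  2  1
3  0  1  3  0  1
1  2  0  3  3  3
3  0  1  3  2  1
1  0  2  1  0  3

59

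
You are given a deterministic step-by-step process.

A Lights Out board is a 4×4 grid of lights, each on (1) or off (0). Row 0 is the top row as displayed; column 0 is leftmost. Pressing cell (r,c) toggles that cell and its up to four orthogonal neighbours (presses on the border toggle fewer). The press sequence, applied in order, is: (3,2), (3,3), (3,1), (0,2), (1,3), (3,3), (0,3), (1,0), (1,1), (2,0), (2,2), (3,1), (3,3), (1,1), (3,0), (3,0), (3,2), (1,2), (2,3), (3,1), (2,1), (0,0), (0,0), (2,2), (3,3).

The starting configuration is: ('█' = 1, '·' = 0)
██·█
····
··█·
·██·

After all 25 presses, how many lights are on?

[0] ██·█
····
··█·
·██·
[1] ██·█
····
····
···█
[2] ██·█
····
···█
··█·
[3] ██·█
····
·█·█
██··
[4] █·█·
··█·
·█·█
██··
[5] █·██
···█
·█··
██··
[6] █·██
···█
·█·█
████
[7] █···
····
·█·█
████
[8] ····
██··
██·█
████
[9] ·█··
··█·
█··█
████
[10] ·█··
█·█·
·█·█
·███
[11] ·█··
█···
··█·
·█·█
[12] ·█··
█···
·██·
█·██
[13] ·█··
█···
·███
█···
[14] ····
·██·
··██
█···
[15] ····
·██·
█·██
·█··
[16] ····
·██·
··██
█···
[17] ····
·██·
···█
████
[18] ··█·
···█
··██
████
[19] ··█·
····
····
███·
[20] ··█·
····
·█··
····
[21] ··█·
·█··
█·█·
·█··
[22] ███·
██··
█·█·
·█··
[23] ··█·
·█··
█·█·
·█··
[24] ··█·
·██·
██·█
·██·
[25] ··█·
·██·
██··
·█·█

7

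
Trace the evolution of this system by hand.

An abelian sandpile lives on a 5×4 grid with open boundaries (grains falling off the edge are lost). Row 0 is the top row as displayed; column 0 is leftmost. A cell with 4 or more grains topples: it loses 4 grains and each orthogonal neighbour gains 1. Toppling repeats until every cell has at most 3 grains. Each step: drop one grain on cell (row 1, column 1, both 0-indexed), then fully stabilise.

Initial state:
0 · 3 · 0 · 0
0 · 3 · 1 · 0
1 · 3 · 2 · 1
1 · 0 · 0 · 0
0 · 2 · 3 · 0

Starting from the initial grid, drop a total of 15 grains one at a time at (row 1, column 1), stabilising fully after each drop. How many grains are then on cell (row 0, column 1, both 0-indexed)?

0) 0 · 3 · 0 · 0
0 · 3 · 1 · 0
1 · 3 · 2 · 1
1 · 0 · 0 · 0
0 · 2 · 3 · 0
1) 1 · 0 · 1 · 0
1 · 2 · 2 · 0
2 · 0 · 3 · 1
1 · 1 · 0 · 0
0 · 2 · 3 · 0
2) 1 · 0 · 1 · 0
1 · 3 · 2 · 0
2 · 0 · 3 · 1
1 · 1 · 0 · 0
0 · 2 · 3 · 0
3) 1 · 1 · 1 · 0
2 · 0 · 3 · 0
2 · 1 · 3 · 1
1 · 1 · 0 · 0
0 · 2 · 3 · 0
4) 1 · 1 · 1 · 0
2 · 1 · 3 · 0
2 · 1 · 3 · 1
1 · 1 · 0 · 0
0 · 2 · 3 · 0
5) 1 · 1 · 1 · 0
2 · 2 · 3 · 0
2 · 1 · 3 · 1
1 · 1 · 0 · 0
0 · 2 · 3 · 0
6) 1 · 1 · 1 · 0
2 · 3 · 3 · 0
2 · 1 · 3 · 1
1 · 1 · 0 · 0
0 · 2 · 3 · 0
7) 1 · 2 · 2 · 0
3 · 1 · 1 · 1
2 · 3 · 0 · 2
1 · 1 · 1 · 0
0 · 2 · 3 · 0
8) 1 · 2 · 2 · 0
3 · 2 · 1 · 1
2 · 3 · 0 · 2
1 · 1 · 1 · 0
0 · 2 · 3 · 0
9) 1 · 2 · 2 · 0
3 · 3 · 1 · 1
2 · 3 · 0 · 2
1 · 1 · 1 · 0
0 · 2 · 3 · 0
10) 2 · 3 · 2 · 0
1 · 2 · 2 · 1
0 · 1 · 1 · 2
2 · 2 · 1 · 0
0 · 2 · 3 · 0
11) 2 · 3 · 2 · 0
1 · 3 · 2 · 1
0 · 1 · 1 · 2
2 · 2 · 1 · 0
0 · 2 · 3 · 0
12) 3 · 0 · 3 · 0
2 · 1 · 3 · 1
0 · 2 · 1 · 2
2 · 2 · 1 · 0
0 · 2 · 3 · 0
13) 3 · 0 · 3 · 0
2 · 2 · 3 · 1
0 · 2 · 1 · 2
2 · 2 · 1 · 0
0 · 2 · 3 · 0
14) 3 · 0 · 3 · 0
2 · 3 · 3 · 1
0 · 2 · 1 · 2
2 · 2 · 1 · 0
0 · 2 · 3 · 0
15) 3 · 2 · 0 · 1
3 · 1 · 1 · 2
0 · 3 · 2 · 2
2 · 2 · 1 · 0
0 · 2 · 3 · 0

2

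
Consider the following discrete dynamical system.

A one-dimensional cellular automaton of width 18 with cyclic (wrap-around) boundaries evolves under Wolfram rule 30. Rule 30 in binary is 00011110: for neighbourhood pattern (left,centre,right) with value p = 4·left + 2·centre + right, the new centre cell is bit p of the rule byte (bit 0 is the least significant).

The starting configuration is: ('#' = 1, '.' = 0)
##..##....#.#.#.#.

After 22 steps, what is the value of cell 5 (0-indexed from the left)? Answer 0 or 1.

1

0) ##..##....#.#.#.#.
1) #.###.#..##.#.#.#.
2) #.#...####..#.#.#.
3) #.##.##...###.#.#.
4) #.#..#.#.##...#.#.
5) #.####.#.#.#.##.#.
6) #.#....#.#.#.#..#.
7) #.##..##.#.#.####.
8) #.#.###..#.#.#....
9) #.#.#..###.#.##..#
10) ..#.####...#.#.###
11) ###.#...#.##.#.#..
12) #...##.##.#..#.###
13) .#.##..#..####.#..
14) ##.#.######....##.
15) #..#.#.....#..##..
16) ####.##...#####.##
17) .....#.#.##.....#.
18) ....##.#.#.#...###
19) #..##..#.#.##.##..
20) ####.###.#.#..#.##
21) .....#...#.####.#.
22) ....###.##.#....##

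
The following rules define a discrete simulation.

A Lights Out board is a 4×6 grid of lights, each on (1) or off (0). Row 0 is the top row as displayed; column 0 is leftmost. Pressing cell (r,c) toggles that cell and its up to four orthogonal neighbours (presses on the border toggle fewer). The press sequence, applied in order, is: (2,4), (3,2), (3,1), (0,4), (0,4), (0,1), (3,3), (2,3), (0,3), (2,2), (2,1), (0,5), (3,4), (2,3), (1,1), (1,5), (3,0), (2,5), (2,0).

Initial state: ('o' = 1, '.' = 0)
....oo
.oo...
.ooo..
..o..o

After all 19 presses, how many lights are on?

[0] ....oo
.oo...
.ooo..
..o..o
[1] ....oo
.oo.o.
.oo.oo
..o.oo
[2] ....oo
.oo.o.
.o..oo
.o.ooo
[3] ....oo
.oo.o.
....oo
o.oooo
[4] ...o..
.oo...
....oo
o.oooo
[5] ....oo
.oo.o.
....oo
o.oooo
[6] ooo.oo
..o.o.
....oo
o.oooo
[7] ooo.oo
..o.o.
...ooo
o....o
[8] ooo.oo
..ooo.
..o..o
o..o.o
[9] oo.o.o
..o.o.
..o..o
o..o.o
[10] oo.o.o
....o.
.o.o.o
o.oo.o
[11] oo.o.o
.o..o.
o.oo.o
oooo.o
[12] oo.oo.
.o..oo
o.oo.o
oooo.o
[13] oo.oo.
.o..oo
o.oooo
ooo.o.
[14] oo.oo.
.o.ooo
o....o
ooooo.
[15] o..oo.
o.oooo
oo...o
ooooo.
[16] o..ooo
o.oo..
oo....
ooooo.
[17] o..ooo
o.oo..
.o....
..ooo.
[18] o..ooo
o.oo.o
.o..oo
..oooo
[19] o..ooo
..oo.o
o...oo
o.oooo

15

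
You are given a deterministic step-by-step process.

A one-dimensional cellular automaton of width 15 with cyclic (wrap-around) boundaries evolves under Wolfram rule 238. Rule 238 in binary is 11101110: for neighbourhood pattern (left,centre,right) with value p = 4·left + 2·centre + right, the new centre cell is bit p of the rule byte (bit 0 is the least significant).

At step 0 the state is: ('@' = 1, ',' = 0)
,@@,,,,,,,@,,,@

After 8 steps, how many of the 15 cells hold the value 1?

gen 0: ,@@,,,,,,,@,,,@
gen 1: @@@,,,,,,@@,,@@
gen 2: @@@,,,,,@@@,@@@
gen 3: @@@,,,,@@@@@@@@
gen 4: @@@,,,@@@@@@@@@
gen 5: @@@,,@@@@@@@@@@
gen 6: @@@,@@@@@@@@@@@
gen 7: @@@@@@@@@@@@@@@
gen 8: @@@@@@@@@@@@@@@

15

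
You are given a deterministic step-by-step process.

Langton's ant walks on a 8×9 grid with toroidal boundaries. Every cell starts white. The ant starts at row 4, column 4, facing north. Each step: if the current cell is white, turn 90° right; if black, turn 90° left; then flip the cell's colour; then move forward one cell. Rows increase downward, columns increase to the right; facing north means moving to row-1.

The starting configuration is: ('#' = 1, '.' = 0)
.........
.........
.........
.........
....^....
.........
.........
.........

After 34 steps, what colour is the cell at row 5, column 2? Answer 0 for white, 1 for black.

0

[0] .........
.........
.........
.........
....^....
.........
.........
.........
[1] .........
.........
.........
.........
....#>...
.........
.........
.........
[2] .........
.........
.........
.........
....##...
.....v...
.........
.........
[3] .........
.........
.........
.........
....##...
....<#...
.........
.........
[4] .........
.........
.........
.........
....^#...
....##...
.........
.........
[5] .........
.........
.........
.........
...<.#...
....##...
.........
.........
[6] .........
.........
.........
...^.....
...#.#...
....##...
.........
.........
[7] .........
.........
.........
...#>....
...#.#...
....##...
.........
.........
[8] .........
.........
.........
...##....
...#v#...
....##...
.........
.........
[9] .........
.........
.........
...##....
...<##...
....##...
.........
.........
[10] .........
.........
.........
...##....
....##...
...v##...
.........
.........
[11] .........
.........
.........
...##....
....##...
..<###...
.........
.........
[12] .........
.........
.........
...##....
..^.##...
..####...
.........
.........
[13] .........
.........
.........
...##....
..#>##...
..####...
.........
.........
[14] .........
.........
.........
...##....
..####...
..#v##...
.........
.........
[15] .........
.........
.........
...##....
..####...
..#.>#...
.........
.........
[16] .........
.........
.........
...##....
..##^#...
..#..#...
.........
.........
[17] .........
.........
.........
...##....
..#<.#...
..#..#...
.........
.........
[18] .........
.........
.........
...##....
..#..#...
..#v.#...
.........
.........
[19] .........
.........
.........
...##....
..#..#...
..<#.#...
.........
.........
[20] .........
.........
.........
...##....
..#..#...
...#.#...
..v......
.........
[21] .........
.........
.........
...##....
..#..#...
...#.#...
.<#......
.........
[22] .........
.........
.........
...##....
..#..#...
.^.#.#...
.##......
.........
[23] .........
.........
.........
...##....
..#..#...
.#>#.#...
.##......
.........
[24] .........
.........
.........
...##....
..#..#...
.###.#...
.#v......
.........
[25] .........
.........
.........
...##....
..#..#...
.###.#...
.#.>.....
.........
[26] .........
.........
.........
...##....
..#..#...
.###.#...
.#.#.....
...v.....
[27] .........
.........
.........
...##....
..#..#...
.###.#...
.#.#.....
..<#.....
[28] .........
.........
.........
...##....
..#..#...
.###.#...
.#^#.....
..##.....
[29] .........
.........
.........
...##....
..#..#...
.###.#...
.##>.....
..##.....
[30] .........
.........
.........
...##....
..#..#...
.##^.#...
.##......
..##.....
[31] .........
.........
.........
...##....
..#..#...
.#<..#...
.##......
..##.....
[32] .........
.........
.........
...##....
..#..#...
.#...#...
.#v......
..##.....
[33] .........
.........
.........
...##....
..#..#...
.#...#...
.#.>.....
..##.....
[34] .........
.........
.........
...##....
..#..#...
.#...#...
.#.#.....
..#v.....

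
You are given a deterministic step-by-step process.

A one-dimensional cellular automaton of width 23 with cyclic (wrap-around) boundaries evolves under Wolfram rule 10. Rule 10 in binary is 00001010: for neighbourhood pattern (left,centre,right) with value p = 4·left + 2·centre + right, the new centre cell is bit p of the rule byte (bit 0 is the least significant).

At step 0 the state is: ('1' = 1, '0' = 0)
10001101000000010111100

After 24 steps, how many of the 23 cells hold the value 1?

5

gen 0: 10001101000000010111100
gen 1: 00011000000000100100001
gen 2: 00110000000001001000010
gen 3: 01100000000010010000100
gen 4: 11000000000100100001000
gen 5: 10000000001001000010001
gen 6: 00000000010010000100011
gen 7: 00000000100100001000110
gen 8: 00000001001000010001100
gen 9: 00000010010000100011000
gen 10: 00000100100001000110000
gen 11: 00001001000010001100000
gen 12: 00010010000100011000000
gen 13: 00100100001000110000000
gen 14: 01001000010001100000000
gen 15: 10010000100011000000000
gen 16: 00100001000110000000001
gen 17: 01000010001100000000010
gen 18: 10000100011000000000100
gen 19: 00001000110000000001001
gen 20: 00010001100000000010010
gen 21: 00100011000000000100100
gen 22: 01000110000000001001000
gen 23: 10001100000000010010000
gen 24: 00011000000000100100001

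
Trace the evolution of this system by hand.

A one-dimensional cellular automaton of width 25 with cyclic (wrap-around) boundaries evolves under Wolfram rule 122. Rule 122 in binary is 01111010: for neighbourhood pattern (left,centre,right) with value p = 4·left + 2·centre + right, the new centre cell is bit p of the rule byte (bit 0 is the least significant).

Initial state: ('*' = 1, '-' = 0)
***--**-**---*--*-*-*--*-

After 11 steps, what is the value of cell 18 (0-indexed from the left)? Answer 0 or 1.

1

t=0: ***--**-**---*--*-*-*--*-
t=1: *-*********-*-**-*-*-**-*
t=2: ***-------**-****-*-*****
t=3: --**-----*****--**-**----
t=4: -****---**---*********---
t=5: **--**-****-**-------**--
t=6: ********--*****-----*****
t=7: -------****---**---**----
t=8: ------**--**-****-****---
t=9: -----*********--***--**--
t=10: ----**-------****-******-
t=11: ---****-----**--***----**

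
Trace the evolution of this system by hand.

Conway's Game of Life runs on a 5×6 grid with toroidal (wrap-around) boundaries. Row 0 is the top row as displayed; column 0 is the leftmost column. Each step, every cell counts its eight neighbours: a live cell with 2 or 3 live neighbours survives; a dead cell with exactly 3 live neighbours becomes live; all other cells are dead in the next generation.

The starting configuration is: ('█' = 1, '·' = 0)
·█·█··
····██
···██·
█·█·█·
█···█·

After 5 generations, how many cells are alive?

7

[0] ·█·█··
····██
···██·
█·█·█·
█···█·
[1] █··█··
··█··█
······
·█··█·
█·█·█·
[2] █·███·
······
······
·█·█·█
█·█·█·
[3] ··█·█·
···█··
······
██████
█·····
[4] ···█··
···█··
██···█
██████
█·····
[5] ······
█·█·█·
······
··███·
█·····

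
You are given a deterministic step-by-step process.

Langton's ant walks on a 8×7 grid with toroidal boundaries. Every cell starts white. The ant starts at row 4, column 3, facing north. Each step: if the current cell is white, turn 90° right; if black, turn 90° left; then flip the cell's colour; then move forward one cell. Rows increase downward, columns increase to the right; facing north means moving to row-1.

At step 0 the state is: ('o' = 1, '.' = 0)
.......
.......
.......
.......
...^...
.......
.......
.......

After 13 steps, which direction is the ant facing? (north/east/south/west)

east

k=0  .......
.......
.......
.......
...^...
.......
.......
.......
k=1  .......
.......
.......
.......
...o>..
.......
.......
.......
k=2  .......
.......
.......
.......
...oo..
....v..
.......
.......
k=3  .......
.......
.......
.......
...oo..
...<o..
.......
.......
k=4  .......
.......
.......
.......
...^o..
...oo..
.......
.......
k=5  .......
.......
.......
.......
..<.o..
...oo..
.......
.......
k=6  .......
.......
.......
..^....
..o.o..
...oo..
.......
.......
k=7  .......
.......
.......
..o>...
..o.o..
...oo..
.......
.......
k=8  .......
.......
.......
..oo...
..ovo..
...oo..
.......
.......
k=9  .......
.......
.......
..oo...
..<oo..
...oo..
.......
.......
k=10  .......
.......
.......
..oo...
...oo..
..voo..
.......
.......
k=11  .......
.......
.......
..oo...
...oo..
.<ooo..
.......
.......
k=12  .......
.......
.......
..oo...
.^.oo..
.oooo..
.......
.......
k=13  .......
.......
.......
..oo...
.o>oo..
.oooo..
.......
.......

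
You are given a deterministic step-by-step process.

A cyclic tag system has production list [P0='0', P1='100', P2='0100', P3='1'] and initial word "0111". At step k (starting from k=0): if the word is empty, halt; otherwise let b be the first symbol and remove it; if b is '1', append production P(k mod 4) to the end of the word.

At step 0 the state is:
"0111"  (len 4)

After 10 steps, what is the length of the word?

4

k=0  "0111"  (len 4)
k=1  "111"  (len 3)
k=2  "11100"  (len 5)
k=3  "11000100"  (len 8)
k=4  "10001001"  (len 8)
k=5  "00010010"  (len 8)
k=6  "0010010"  (len 7)
k=7  "010010"  (len 6)
k=8  "10010"  (len 5)
k=9  "00100"  (len 5)
k=10  "0100"  (len 4)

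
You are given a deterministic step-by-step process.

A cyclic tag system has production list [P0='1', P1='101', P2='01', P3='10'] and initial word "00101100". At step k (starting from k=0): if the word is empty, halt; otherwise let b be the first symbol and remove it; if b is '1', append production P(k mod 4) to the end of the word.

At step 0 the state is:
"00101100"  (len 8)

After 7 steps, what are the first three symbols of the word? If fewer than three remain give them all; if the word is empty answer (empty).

0) "00101100"  (len 8)
1) "0101100"  (len 7)
2) "101100"  (len 6)
3) "0110001"  (len 7)
4) "110001"  (len 6)
5) "100011"  (len 6)
6) "00011101"  (len 8)
7) "0011101"  (len 7)

001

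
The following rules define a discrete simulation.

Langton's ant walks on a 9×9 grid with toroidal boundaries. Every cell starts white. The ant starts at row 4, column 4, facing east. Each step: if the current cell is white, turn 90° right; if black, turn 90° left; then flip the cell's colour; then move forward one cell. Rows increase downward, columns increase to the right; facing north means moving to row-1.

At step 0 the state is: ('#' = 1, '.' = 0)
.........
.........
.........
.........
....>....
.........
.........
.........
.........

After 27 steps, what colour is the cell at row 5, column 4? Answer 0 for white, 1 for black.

k=0  .........
.........
.........
.........
....>....
.........
.........
.........
.........
k=1  .........
.........
.........
.........
....#....
....v....
.........
.........
.........
k=2  .........
.........
.........
.........
....#....
...<#....
.........
.........
.........
k=3  .........
.........
.........
.........
...^#....
...##....
.........
.........
.........
k=4  .........
.........
.........
.........
...#>....
...##....
.........
.........
.........
k=5  .........
.........
.........
....^....
...#.....
...##....
.........
.........
.........
k=6  .........
.........
.........
....#>...
...#.....
...##....
.........
.........
.........
k=7  .........
.........
.........
....##...
...#.v...
...##....
.........
.........
.........
k=8  .........
.........
.........
....##...
...#<#...
...##....
.........
.........
.........
k=9  .........
.........
.........
....^#...
...###...
...##....
.........
.........
.........
k=10  .........
.........
.........
...<.#...
...###...
...##....
.........
.........
.........
k=11  .........
.........
...^.....
...#.#...
...###...
...##....
.........
.........
.........
k=12  .........
.........
...#>....
...#.#...
...###...
...##....
.........
.........
.........
k=13  .........
.........
...##....
...#v#...
...###...
...##....
.........
.........
.........
k=14  .........
.........
...##....
...<##...
...###...
...##....
.........
.........
.........
k=15  .........
.........
...##....
....##...
...v##...
...##....
.........
.........
.........
k=16  .........
.........
...##....
....##...
....>#...
...##....
.........
.........
.........
k=17  .........
.........
...##....
....^#...
.....#...
...##....
.........
.........
.........
k=18  .........
.........
...##....
...<.#...
.....#...
...##....
.........
.........
.........
k=19  .........
.........
...^#....
...#.#...
.....#...
...##....
.........
.........
.........
k=20  .........
.........
..<.#....
...#.#...
.....#...
...##....
.........
.........
.........
k=21  .........
..^......
..#.#....
...#.#...
.....#...
...##....
.........
.........
.........
k=22  .........
..#>.....
..#.#....
...#.#...
.....#...
...##....
.........
.........
.........
k=23  .........
..##.....
..#v#....
...#.#...
.....#...
...##....
.........
.........
.........
k=24  .........
..##.....
..<##....
...#.#...
.....#...
...##....
.........
.........
.........
k=25  .........
..##.....
...##....
..v#.#...
.....#...
...##....
.........
.........
.........
k=26  .........
..##.....
...##....
.<##.#...
.....#...
...##....
.........
.........
.........
k=27  .........
..##.....
.^.##....
.###.#...
.....#...
...##....
.........
.........
.........

1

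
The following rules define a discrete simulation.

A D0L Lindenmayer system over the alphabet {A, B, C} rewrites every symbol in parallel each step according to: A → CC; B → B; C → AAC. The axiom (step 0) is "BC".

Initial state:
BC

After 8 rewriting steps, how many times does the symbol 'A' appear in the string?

[0] BC
[1] BAAC
[2] BCCCCAAC
[3] BAACAACAACAACCCCCAAC
[4] BCCCCAACCCCCAACCCCCAACCCCCAACAACAACAACAACCCCCAAC
[5] BAACAACAACAACCCCCAACAACAACAACAACCCCCAACAACAACAACAACCCCCAAC…CAACCCCCAACCCCCAACCCCCAACCCCCAACCCCCAACAACAACAACAACCCCCAAC  (len 124)
[6] BCCCCAACCCCCAACCCCCAACCCCCAACAACAACAACAACCCCCAACCCCCAACCCC…CAACCCCCAACCCCCAACCCCCAACCCCCAACCCCCAACAACAACAACAACCCCCAAC  (len 312)
[7] BAACAACAACAACCCCCAACAACAACAACAACCCCCAACAACAACAACAACCCCCAAC…CAACCCCCAACCCCCAACCCCCAACCCCCAACCCCCAACAACAACAACAACCCCCAAC  (len 804)
[8] BCCCCAACCCCCAACCCCCAACCCCCAACAACAACAACAACCCCCAACCCCCAACCCC…CAACCCCCAACCCCCAACCCCCAACCCCCAACCCCCAACAACAACAACAACCCCCAAC  (len 2048)

882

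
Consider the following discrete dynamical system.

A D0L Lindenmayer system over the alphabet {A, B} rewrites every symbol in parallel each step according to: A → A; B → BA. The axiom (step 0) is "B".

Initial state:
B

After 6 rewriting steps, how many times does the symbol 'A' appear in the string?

t=0: B
t=1: BA
t=2: BAA
t=3: BAAA
t=4: BAAAA
t=5: BAAAAA
t=6: BAAAAAA

6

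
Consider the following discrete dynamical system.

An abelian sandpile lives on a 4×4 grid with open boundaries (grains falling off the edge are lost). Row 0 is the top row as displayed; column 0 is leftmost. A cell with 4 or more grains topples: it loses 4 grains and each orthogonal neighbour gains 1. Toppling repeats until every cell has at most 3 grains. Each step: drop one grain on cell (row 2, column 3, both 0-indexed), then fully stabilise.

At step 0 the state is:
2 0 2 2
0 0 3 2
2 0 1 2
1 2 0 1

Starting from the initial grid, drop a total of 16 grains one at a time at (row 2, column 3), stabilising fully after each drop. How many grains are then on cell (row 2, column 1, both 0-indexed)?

gen 0: 2 0 2 2
0 0 3 2
2 0 1 2
1 2 0 1
gen 1: 2 0 2 2
0 0 3 2
2 0 1 3
1 2 0 1
gen 2: 2 0 2 2
0 0 3 3
2 0 2 0
1 2 0 2
gen 3: 2 0 2 2
0 0 3 3
2 0 2 1
1 2 0 2
gen 4: 2 0 2 2
0 0 3 3
2 0 2 2
1 2 0 2
gen 5: 2 0 2 2
0 0 3 3
2 0 2 3
1 2 0 2
gen 6: 2 0 3 3
0 1 1 1
2 1 0 2
1 2 1 3
gen 7: 2 0 3 3
0 1 1 1
2 1 0 3
1 2 1 3
gen 8: 2 0 3 3
0 1 1 2
2 1 1 1
1 2 2 0
gen 9: 2 0 3 3
0 1 1 2
2 1 1 2
1 2 2 0
gen 10: 2 0 3 3
0 1 1 2
2 1 1 3
1 2 2 0
gen 11: 2 0 3 3
0 1 1 3
2 1 2 0
1 2 2 1
gen 12: 2 0 3 3
0 1 1 3
2 1 2 1
1 2 2 1
gen 13: 2 0 3 3
0 1 1 3
2 1 2 2
1 2 2 1
gen 14: 2 0 3 3
0 1 1 3
2 1 2 3
1 2 2 1
gen 15: 2 1 0 1
0 1 3 1
2 1 3 1
1 2 2 2
gen 16: 2 1 0 1
0 1 3 1
2 1 3 2
1 2 2 2

1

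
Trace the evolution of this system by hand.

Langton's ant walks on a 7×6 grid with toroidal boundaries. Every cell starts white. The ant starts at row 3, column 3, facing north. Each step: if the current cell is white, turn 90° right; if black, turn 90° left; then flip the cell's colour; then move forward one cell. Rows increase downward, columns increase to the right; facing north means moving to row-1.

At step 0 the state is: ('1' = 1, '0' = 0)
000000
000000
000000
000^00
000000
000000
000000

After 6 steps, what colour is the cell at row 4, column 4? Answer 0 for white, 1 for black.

step 0: 000000
000000
000000
000^00
000000
000000
000000
step 1: 000000
000000
000000
0001>0
000000
000000
000000
step 2: 000000
000000
000000
000110
0000v0
000000
000000
step 3: 000000
000000
000000
000110
000<10
000000
000000
step 4: 000000
000000
000000
000^10
000110
000000
000000
step 5: 000000
000000
000000
00<010
000110
000000
000000
step 6: 000000
000000
00^000
001010
000110
000000
000000

1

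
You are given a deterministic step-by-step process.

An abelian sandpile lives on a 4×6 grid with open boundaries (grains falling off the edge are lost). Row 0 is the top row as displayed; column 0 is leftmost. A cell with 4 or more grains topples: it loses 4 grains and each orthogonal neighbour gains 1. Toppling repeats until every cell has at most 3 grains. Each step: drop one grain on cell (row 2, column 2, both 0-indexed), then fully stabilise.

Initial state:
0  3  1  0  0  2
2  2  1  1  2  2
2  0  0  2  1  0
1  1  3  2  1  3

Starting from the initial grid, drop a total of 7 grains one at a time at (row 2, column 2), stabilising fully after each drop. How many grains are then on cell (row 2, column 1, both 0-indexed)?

k=0  0  3  1  0  0  2
2  2  1  1  2  2
2  0  0  2  1  0
1  1  3  2  1  3
k=1  0  3  1  0  0  2
2  2  1  1  2  2
2  0  1  2  1  0
1  1  3  2  1  3
k=2  0  3  1  0  0  2
2  2  1  1  2  2
2  0  2  2  1  0
1  1  3  2  1  3
k=3  0  3  1  0  0  2
2  2  1  1  2  2
2  0  3  2  1  0
1  1  3  2  1  3
k=4  0  3  1  0  0  2
2  2  2  1  2  2
2  1  1  3  1  0
1  2  0  3  1  3
k=5  0  3  1  0  0  2
2  2  2  1  2  2
2  1  2  3  1  0
1  2  0  3  1  3
k=6  0  3  1  0  0  2
2  2  2  1  2  2
2  1  3  3  1  0
1  2  0  3  1  3
k=7  0  3  1  0  0  2
2  2  3  2  2  2
2  2  1  1  2  0
1  2  2  0  2  3

2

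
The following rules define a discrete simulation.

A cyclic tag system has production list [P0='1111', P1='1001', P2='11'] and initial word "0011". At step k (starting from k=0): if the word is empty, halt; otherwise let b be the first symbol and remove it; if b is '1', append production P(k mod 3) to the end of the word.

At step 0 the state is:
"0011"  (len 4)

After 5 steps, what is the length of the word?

9

gen 0: "0011"  (len 4)
gen 1: "011"  (len 3)
gen 2: "11"  (len 2)
gen 3: "111"  (len 3)
gen 4: "111111"  (len 6)
gen 5: "111111001"  (len 9)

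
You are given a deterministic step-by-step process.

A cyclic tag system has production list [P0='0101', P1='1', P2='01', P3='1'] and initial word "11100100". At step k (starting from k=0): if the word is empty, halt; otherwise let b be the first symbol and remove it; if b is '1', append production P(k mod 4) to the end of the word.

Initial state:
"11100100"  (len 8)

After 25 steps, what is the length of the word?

12

0) "11100100"  (len 8)
1) "11001000101"  (len 11)
2) "10010001011"  (len 11)
3) "001000101101"  (len 12)
4) "01000101101"  (len 11)
5) "1000101101"  (len 10)
6) "0001011011"  (len 10)
7) "001011011"  (len 9)
8) "01011011"  (len 8)
9) "1011011"  (len 7)
10) "0110111"  (len 7)
11) "110111"  (len 6)
12) "101111"  (len 6)
13) "011110101"  (len 9)
14) "11110101"  (len 8)
15) "111010101"  (len 9)
16) "110101011"  (len 9)
17) "101010110101"  (len 12)
18) "010101101011"  (len 12)
19) "10101101011"  (len 11)
20) "01011010111"  (len 11)
21) "1011010111"  (len 10)
22) "0110101111"  (len 10)
23) "110101111"  (len 9)
24) "101011111"  (len 9)
25) "010111110101"  (len 12)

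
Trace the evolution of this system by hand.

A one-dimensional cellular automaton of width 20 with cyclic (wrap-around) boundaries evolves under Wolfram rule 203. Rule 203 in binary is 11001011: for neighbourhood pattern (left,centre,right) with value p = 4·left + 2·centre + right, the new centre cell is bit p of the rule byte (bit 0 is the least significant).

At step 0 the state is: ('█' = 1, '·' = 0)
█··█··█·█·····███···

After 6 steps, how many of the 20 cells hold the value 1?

17

k=0  █··█··█·█·····███···
k=1  ··█··█····███████·██
k=2  ·█··█··██████████·██
k=3  ···█··███████████·██
k=4  ·██··████████████·██
k=5  ·██·█████████████·██
k=6  ·██·█████████████·██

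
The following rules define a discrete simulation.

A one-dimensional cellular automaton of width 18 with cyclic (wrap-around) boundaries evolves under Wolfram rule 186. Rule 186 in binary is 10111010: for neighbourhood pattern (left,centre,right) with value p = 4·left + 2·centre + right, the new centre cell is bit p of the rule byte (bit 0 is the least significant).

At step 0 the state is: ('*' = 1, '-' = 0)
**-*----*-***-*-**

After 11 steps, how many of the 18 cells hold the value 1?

12

k=0  **-*----*-***-*-**
k=1  *-*-*--*-***-*-***
k=2  -*-*-**-***-*-****
k=3  *-*-**-***-*-****-
k=4  -*-**-***-*-****-*
k=5  *-**-***-*-****-*-
k=6  -**-***-*-****-*-*
k=7  **-***-*-****-*-*-
k=8  *-***-*-****-*-*-*
k=9  -***-*-****-*-*-**
k=10  ***-*-****-*-*-**-
k=11  **-*-****-*-*-**-*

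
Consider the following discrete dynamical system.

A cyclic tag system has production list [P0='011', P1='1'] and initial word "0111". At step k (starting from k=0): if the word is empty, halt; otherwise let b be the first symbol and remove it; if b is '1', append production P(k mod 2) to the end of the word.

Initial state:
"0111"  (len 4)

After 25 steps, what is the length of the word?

gen 0: "0111"  (len 4)
gen 1: "111"  (len 3)
gen 2: "111"  (len 3)
gen 3: "11011"  (len 5)
gen 4: "10111"  (len 5)
gen 5: "0111011"  (len 7)
gen 6: "111011"  (len 6)
gen 7: "11011011"  (len 8)
gen 8: "10110111"  (len 8)
gen 9: "0110111011"  (len 10)
gen 10: "110111011"  (len 9)
gen 11: "10111011011"  (len 11)
gen 12: "01110110111"  (len 11)
gen 13: "1110110111"  (len 10)
gen 14: "1101101111"  (len 10)
gen 15: "101101111011"  (len 12)
gen 16: "011011110111"  (len 12)
gen 17: "11011110111"  (len 11)
gen 18: "10111101111"  (len 11)
gen 19: "0111101111011"  (len 13)
gen 20: "111101111011"  (len 12)
gen 21: "11101111011011"  (len 14)
gen 22: "11011110110111"  (len 14)
gen 23: "1011110110111011"  (len 16)
gen 24: "0111101101110111"  (len 16)
gen 25: "111101101110111"  (len 15)

15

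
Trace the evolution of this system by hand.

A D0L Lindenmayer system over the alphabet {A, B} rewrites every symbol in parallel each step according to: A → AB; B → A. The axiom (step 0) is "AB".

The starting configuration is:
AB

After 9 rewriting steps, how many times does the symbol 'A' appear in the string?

0) AB
1) ABA
2) ABAAB
3) ABAABABA
4) ABAABABAABAAB
5) ABAABABAABAABABAABABA
6) ABAABABAABAABABAABABAABAABABAABAAB
7) ABAABABAABAABABAABABAABAABABAABAABABAABABAABAABABAABABA
8) ABAABABAABAABABAABABAABAABABAABAABABAABABAABAABABAABABAABAABABAABAABABAABABAABAABABAABAAB
9) ABAABABAABAABABAABABAABAABABAABAABABAABABAABAABABAABABAABA…AABABAABABAABAABABAABABAABAABABAABAABABAABABAABAABABAABABA  (len 144)

89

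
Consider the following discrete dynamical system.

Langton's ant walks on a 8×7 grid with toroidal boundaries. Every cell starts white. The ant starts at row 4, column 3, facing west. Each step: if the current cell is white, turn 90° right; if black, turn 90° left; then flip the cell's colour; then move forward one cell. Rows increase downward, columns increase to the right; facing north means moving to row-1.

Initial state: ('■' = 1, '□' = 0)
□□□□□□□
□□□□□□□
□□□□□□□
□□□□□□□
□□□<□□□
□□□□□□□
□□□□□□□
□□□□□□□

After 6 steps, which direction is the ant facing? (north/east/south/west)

0) □□□□□□□
□□□□□□□
□□□□□□□
□□□□□□□
□□□<□□□
□□□□□□□
□□□□□□□
□□□□□□□
1) □□□□□□□
□□□□□□□
□□□□□□□
□□□^□□□
□□□■□□□
□□□□□□□
□□□□□□□
□□□□□□□
2) □□□□□□□
□□□□□□□
□□□□□□□
□□□■>□□
□□□■□□□
□□□□□□□
□□□□□□□
□□□□□□□
3) □□□□□□□
□□□□□□□
□□□□□□□
□□□■■□□
□□□■v□□
□□□□□□□
□□□□□□□
□□□□□□□
4) □□□□□□□
□□□□□□□
□□□□□□□
□□□■■□□
□□□<■□□
□□□□□□□
□□□□□□□
□□□□□□□
5) □□□□□□□
□□□□□□□
□□□□□□□
□□□■■□□
□□□□■□□
□□□v□□□
□□□□□□□
□□□□□□□
6) □□□□□□□
□□□□□□□
□□□□□□□
□□□■■□□
□□□□■□□
□□<■□□□
□□□□□□□
□□□□□□□

west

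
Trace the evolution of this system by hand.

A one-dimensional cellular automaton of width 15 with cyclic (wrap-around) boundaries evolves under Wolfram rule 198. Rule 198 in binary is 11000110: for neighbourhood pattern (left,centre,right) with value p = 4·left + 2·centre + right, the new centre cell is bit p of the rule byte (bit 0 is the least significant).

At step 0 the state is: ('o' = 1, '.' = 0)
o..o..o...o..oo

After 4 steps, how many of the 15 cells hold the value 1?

gen 0: o..o..o...o..oo
gen 1: o.oo.oo..oo.o.o
gen 2: o..o..o.o.o.o..
gen 3: o.oo.oo.o.o.o.o
gen 4: o..o..o.o.o.o..

6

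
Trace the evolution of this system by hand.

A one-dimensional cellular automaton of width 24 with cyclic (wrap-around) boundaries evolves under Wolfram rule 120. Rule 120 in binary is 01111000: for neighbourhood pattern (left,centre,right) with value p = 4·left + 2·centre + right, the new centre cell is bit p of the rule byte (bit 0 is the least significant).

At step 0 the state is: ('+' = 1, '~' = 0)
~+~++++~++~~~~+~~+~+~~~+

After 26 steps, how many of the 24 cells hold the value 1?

14

[0] ~+~++++~++~~~~+~~+~+~~~+
[1] +~++~~+++++~~~~+~~+~+~~~
[2] ~++++~+~~~++~~~~+~~+~+~~
[3] ~+~~++~+~~+++~~~~+~~+~+~
[4] ~~+~+++~+~+~++~~~~+~~+~+
[5] +~~++~++~+~++++~~~~+~~+~
[6] ~+~++++++~++~~++~~~~+~~+
[7] +~++~~~~+++++~+++~~~~+~~
[8] ~++++~~~+~~~+++~++~~~~+~
[9] ~+~~++~~~+~~+~+++++~~~~+
[10] +~+~+++~~~+~~++~~~++~~~~
[11] ~+~++~++~~~+~+++~~+++~~~
[12] ~~+++++++~~~++~++~+~++~~
[13] ~~+~~~~~++~~++++++~++++~
[14] ~~~+~~~~+++~+~~~~+++~~++
[15] +~~~+~~~+~++~+~~~+~++~++
[16] ++~~~+~~~++++~+~~~+++++~
[17] +++~~~+~~+~~++~+~~+~~~++
[18] ~~++~~~+~~+~+++~+~~+~~+~
[19] ~~+++~~~+~~++~++~+~~+~~+
[20] +~+~++~~~+~++++++~+~~+~~
[21] ~+~++++~~~++~~~~++~+~~+~
[22] ~~++~~++~~+++~~~+++~+~~+
[23] +~+++~+++~+~++~~+~++~+~~
[24] ~++~+++~++~++++~~++++~+~
[25] ~++++~++++++~~++~+~~++~+
[26] ++~~+++~~~~++~+++~+~+++~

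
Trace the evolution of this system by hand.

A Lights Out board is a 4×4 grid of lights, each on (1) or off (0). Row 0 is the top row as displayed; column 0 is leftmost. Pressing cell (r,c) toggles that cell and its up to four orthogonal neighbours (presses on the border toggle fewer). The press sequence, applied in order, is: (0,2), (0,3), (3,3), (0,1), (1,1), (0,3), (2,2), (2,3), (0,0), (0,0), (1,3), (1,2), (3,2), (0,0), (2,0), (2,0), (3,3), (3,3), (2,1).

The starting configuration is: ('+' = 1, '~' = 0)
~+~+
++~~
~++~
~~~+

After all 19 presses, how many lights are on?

k=0  ~+~+
++~~
~++~
~~~+
k=1  ~~+~
+++~
~++~
~~~+
k=2  ~~~+
++++
~++~
~~~+
k=3  ~~~+
++++
~+++
~~+~
k=4  ++++
+~++
~+++
~~+~
k=5  +~++
~+~+
~~++
~~+~
k=6  +~~~
~+~~
~~++
~~+~
k=7  +~~~
~++~
~+~~
~~~~
k=8  +~~~
~+++
~+++
~~~+
k=9  ~+~~
++++
~+++
~~~+
k=10  +~~~
~+++
~+++
~~~+
k=11  +~~+
~+~~
~++~
~~~+
k=12  +~++
~~++
~+~~
~~~+
k=13  +~++
~~++
~++~
~++~
k=14  ~+++
+~++
~++~
~++~
k=15  ~+++
~~++
+~+~
+++~
k=16  ~+++
+~++
~++~
~++~
k=17  ~+++
+~++
~+++
~+~+
k=18  ~+++
+~++
~++~
~++~
k=19  ~+++
++++
+~~~
~~+~

9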